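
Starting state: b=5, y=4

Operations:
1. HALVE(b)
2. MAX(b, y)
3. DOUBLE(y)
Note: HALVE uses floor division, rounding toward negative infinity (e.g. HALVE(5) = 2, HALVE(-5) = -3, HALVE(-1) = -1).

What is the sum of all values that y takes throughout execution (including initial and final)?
20

Values of y at each step:
Initial: y = 4
After step 1: y = 4
After step 2: y = 4
After step 3: y = 8
Sum = 4 + 4 + 4 + 8 = 20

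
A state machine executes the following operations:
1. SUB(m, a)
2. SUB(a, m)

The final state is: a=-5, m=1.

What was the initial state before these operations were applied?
a=-4, m=-3

Working backwards:
Final state: a=-5, m=1
Before step 2 (SUB(a, m)): a=-4, m=1
Before step 1 (SUB(m, a)): a=-4, m=-3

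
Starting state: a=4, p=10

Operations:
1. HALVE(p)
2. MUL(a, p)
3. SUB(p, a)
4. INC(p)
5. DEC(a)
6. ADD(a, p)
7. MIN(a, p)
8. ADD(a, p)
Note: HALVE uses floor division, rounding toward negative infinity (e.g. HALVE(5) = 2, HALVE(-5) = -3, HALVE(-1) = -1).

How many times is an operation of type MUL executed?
1

Counting MUL operations:
Step 2: MUL(a, p) ← MUL
Total: 1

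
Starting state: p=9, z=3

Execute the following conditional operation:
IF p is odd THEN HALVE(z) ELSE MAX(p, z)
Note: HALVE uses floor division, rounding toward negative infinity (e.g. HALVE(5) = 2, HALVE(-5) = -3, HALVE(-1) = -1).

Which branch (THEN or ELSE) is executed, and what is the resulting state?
Branch: THEN, Final state: p=9, z=1

Evaluating condition: p is odd
Condition is True, so THEN branch executes
After HALVE(z): p=9, z=1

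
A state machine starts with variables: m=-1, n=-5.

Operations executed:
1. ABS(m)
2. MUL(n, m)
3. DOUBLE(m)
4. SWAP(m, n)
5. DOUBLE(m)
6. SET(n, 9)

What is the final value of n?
n = 9

Tracing execution:
Step 1: ABS(m) → n = -5
Step 2: MUL(n, m) → n = -5
Step 3: DOUBLE(m) → n = -5
Step 4: SWAP(m, n) → n = 2
Step 5: DOUBLE(m) → n = 2
Step 6: SET(n, 9) → n = 9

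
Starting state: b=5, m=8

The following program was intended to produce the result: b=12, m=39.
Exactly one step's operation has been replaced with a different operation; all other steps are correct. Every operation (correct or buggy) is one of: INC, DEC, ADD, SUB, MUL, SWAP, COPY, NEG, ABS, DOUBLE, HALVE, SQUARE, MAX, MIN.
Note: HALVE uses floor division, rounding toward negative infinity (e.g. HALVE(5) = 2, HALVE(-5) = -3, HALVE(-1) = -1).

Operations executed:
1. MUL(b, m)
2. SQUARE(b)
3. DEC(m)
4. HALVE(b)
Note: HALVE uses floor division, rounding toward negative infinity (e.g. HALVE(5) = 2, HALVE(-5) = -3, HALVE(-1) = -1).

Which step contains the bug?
Step 1

Trace with buggy code:
Initial: b=5, m=8
After step 1: b=40, m=8
After step 2: b=1600, m=8
After step 3: b=1600, m=7
After step 4: b=800, m=7
Actual final b=800, m=7 ≠ expected b=12, m=39.
Step 1 is the only position where a single-operation replacement can produce the expected result.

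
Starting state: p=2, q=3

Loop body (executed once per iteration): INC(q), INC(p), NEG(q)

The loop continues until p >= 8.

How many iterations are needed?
6

Tracing iterations:
Initial: p=2, q=3
After iteration 1: p=3, q=-4
After iteration 2: p=4, q=3
After iteration 3: p=5, q=-4
After iteration 4: p=6, q=3
After iteration 5: p=7, q=-4
After iteration 6: p=8, q=3
p >= 8 now holds, so the loop exits after 6 iterations.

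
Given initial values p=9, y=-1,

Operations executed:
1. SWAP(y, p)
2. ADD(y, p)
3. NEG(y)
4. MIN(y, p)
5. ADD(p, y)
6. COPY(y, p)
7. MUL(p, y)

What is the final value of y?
y = -9

Tracing execution:
Step 1: SWAP(y, p) → y = 9
Step 2: ADD(y, p) → y = 8
Step 3: NEG(y) → y = -8
Step 4: MIN(y, p) → y = -8
Step 5: ADD(p, y) → y = -8
Step 6: COPY(y, p) → y = -9
Step 7: MUL(p, y) → y = -9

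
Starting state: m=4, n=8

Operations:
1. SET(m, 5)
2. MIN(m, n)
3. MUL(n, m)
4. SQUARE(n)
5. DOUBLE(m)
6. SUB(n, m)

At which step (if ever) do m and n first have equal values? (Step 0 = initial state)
Never

m and n never become equal during execution.

Comparing values at each step:
Initial: m=4, n=8
After step 1: m=5, n=8
After step 2: m=5, n=8
After step 3: m=5, n=40
After step 4: m=5, n=1600
After step 5: m=10, n=1600
After step 6: m=10, n=1590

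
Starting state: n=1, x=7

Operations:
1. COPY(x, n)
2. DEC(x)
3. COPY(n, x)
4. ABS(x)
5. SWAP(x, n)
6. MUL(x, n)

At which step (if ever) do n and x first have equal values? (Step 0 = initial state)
Step 1

n and x first become equal after step 1.

Comparing values at each step:
Initial: n=1, x=7
After step 1: n=1, x=1 ← equal!
After step 2: n=1, x=0
After step 3: n=0, x=0 ← equal!
After step 4: n=0, x=0 ← equal!
After step 5: n=0, x=0 ← equal!
After step 6: n=0, x=0 ← equal!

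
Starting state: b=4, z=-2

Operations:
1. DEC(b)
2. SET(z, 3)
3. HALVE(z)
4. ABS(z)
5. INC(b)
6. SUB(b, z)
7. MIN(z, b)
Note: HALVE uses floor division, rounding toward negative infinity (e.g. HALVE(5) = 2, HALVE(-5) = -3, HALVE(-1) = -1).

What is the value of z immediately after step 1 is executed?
z = -2

Tracing z through execution:
Initial: z = -2
After step 1 (DEC(b)): z = -2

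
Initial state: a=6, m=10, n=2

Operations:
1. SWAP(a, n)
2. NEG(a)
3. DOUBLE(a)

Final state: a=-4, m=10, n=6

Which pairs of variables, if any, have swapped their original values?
None

Comparing initial and final values:
n: 2 → 6
a: 6 → -4
m: 10 → 10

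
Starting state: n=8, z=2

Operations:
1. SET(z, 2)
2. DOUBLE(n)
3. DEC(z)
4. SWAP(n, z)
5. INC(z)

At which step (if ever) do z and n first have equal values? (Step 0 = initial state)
Never

z and n never become equal during execution.

Comparing values at each step:
Initial: z=2, n=8
After step 1: z=2, n=8
After step 2: z=2, n=16
After step 3: z=1, n=16
After step 4: z=16, n=1
After step 5: z=17, n=1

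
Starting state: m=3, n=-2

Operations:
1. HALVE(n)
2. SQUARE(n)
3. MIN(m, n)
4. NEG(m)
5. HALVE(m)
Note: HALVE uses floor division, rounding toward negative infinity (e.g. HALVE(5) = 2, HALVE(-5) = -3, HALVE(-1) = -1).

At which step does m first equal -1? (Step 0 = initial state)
Step 4

Tracing m:
Initial: m = 3
After step 1: m = 3
After step 2: m = 3
After step 3: m = 1
After step 4: m = -1 ← first occurrence
After step 5: m = -1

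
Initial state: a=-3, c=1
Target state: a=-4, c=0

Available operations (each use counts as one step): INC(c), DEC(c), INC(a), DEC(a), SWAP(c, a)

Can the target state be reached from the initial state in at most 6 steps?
Yes

Path (2 steps): DEC(c) → DEC(a)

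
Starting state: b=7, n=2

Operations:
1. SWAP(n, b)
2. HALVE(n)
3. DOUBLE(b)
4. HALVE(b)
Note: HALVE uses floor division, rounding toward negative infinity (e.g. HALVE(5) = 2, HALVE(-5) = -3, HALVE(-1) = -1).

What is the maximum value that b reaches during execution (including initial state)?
7

Values of b at each step:
Initial: b = 7 ← maximum
After step 1: b = 2
After step 2: b = 2
After step 3: b = 4
After step 4: b = 2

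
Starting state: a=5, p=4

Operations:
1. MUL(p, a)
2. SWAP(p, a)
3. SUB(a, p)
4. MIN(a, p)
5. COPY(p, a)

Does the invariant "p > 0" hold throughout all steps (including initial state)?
Yes

The invariant holds at every step.

State at each step:
Initial: a=5, p=4
After step 1: a=5, p=20
After step 2: a=20, p=5
After step 3: a=15, p=5
After step 4: a=5, p=5
After step 5: a=5, p=5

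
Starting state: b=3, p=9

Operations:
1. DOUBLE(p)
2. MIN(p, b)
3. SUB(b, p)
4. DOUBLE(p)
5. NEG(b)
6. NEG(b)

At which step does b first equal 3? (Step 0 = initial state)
Step 0

Tracing b:
Initial: b = 3 ← first occurrence
After step 1: b = 3
After step 2: b = 3
After step 3: b = 0
After step 4: b = 0
After step 5: b = 0
After step 6: b = 0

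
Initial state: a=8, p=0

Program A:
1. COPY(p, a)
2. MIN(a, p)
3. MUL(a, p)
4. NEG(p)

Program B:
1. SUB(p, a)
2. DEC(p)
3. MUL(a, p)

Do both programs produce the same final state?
No

Program A final state: a=64, p=-8
Program B final state: a=-72, p=-9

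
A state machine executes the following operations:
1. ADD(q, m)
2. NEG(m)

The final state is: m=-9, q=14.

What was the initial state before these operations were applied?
m=9, q=5

Working backwards:
Final state: m=-9, q=14
Before step 2 (NEG(m)): m=9, q=14
Before step 1 (ADD(q, m)): m=9, q=5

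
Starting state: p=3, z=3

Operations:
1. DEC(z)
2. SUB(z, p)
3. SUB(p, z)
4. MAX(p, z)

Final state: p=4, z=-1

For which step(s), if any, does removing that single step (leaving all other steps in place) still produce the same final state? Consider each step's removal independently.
Step(s) 4

Testing removal of each single step:
Without step 1: final = p=3, z=0 (different)
Without step 2: final = p=2, z=2 (different)
Without step 3: final = p=3, z=-1 (different)
Without step 4: final = p=4, z=-1 (same)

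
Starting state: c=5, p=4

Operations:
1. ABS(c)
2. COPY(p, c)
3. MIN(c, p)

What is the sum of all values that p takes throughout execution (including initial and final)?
18

Values of p at each step:
Initial: p = 4
After step 1: p = 4
After step 2: p = 5
After step 3: p = 5
Sum = 4 + 4 + 5 + 5 = 18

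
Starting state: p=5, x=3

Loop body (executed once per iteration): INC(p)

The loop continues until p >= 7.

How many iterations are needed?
2

Tracing iterations:
Initial: p=5, x=3
After iteration 1: p=6, x=3
After iteration 2: p=7, x=3
p >= 7 now holds, so the loop exits after 2 iterations.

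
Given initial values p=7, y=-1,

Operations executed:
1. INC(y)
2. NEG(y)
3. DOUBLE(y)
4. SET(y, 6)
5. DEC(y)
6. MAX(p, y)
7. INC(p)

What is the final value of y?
y = 5

Tracing execution:
Step 1: INC(y) → y = 0
Step 2: NEG(y) → y = 0
Step 3: DOUBLE(y) → y = 0
Step 4: SET(y, 6) → y = 6
Step 5: DEC(y) → y = 5
Step 6: MAX(p, y) → y = 5
Step 7: INC(p) → y = 5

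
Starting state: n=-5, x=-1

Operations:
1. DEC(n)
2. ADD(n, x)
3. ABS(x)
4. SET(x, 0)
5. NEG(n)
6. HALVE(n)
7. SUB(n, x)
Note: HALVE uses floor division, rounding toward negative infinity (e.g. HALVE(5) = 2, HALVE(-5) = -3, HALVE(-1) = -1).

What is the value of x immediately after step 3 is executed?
x = 1

Tracing x through execution:
Initial: x = -1
After step 1 (DEC(n)): x = -1
After step 2 (ADD(n, x)): x = -1
After step 3 (ABS(x)): x = 1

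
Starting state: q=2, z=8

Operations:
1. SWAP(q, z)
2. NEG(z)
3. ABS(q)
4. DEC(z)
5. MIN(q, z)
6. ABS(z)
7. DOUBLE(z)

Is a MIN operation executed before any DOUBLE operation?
Yes

First MIN: step 5
First DOUBLE: step 7
Since 5 < 7, MIN comes first.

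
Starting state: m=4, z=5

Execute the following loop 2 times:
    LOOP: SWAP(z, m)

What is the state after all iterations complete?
m=4, z=5

Iteration trace:
Start: m=4, z=5
After iteration 1: m=5, z=4
After iteration 2: m=4, z=5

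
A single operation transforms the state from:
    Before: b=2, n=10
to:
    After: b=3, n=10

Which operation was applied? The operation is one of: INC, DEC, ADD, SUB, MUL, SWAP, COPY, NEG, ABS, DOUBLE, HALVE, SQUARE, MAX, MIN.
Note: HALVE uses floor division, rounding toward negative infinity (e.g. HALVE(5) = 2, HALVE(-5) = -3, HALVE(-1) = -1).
INC(b)

Analyzing the change:
Before: b=2, n=10
After: b=3, n=10
Variable b changed from 2 to 3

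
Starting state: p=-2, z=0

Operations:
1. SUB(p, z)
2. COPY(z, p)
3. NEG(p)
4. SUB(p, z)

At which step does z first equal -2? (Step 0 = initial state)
Step 2

Tracing z:
Initial: z = 0
After step 1: z = 0
After step 2: z = -2 ← first occurrence
After step 3: z = -2
After step 4: z = -2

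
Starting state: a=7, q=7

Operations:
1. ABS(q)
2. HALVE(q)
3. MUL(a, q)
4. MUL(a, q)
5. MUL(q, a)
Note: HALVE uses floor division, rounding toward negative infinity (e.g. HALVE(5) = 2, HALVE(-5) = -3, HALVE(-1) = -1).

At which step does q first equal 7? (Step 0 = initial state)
Step 0

Tracing q:
Initial: q = 7 ← first occurrence
After step 1: q = 7
After step 2: q = 3
After step 3: q = 3
After step 4: q = 3
After step 5: q = 189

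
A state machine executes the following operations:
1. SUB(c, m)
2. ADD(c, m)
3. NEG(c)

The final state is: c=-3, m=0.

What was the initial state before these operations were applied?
c=3, m=0

Working backwards:
Final state: c=-3, m=0
Before step 3 (NEG(c)): c=3, m=0
Before step 2 (ADD(c, m)): c=3, m=0
Before step 1 (SUB(c, m)): c=3, m=0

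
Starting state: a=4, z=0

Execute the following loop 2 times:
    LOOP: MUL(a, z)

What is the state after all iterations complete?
a=0, z=0

Iteration trace:
Start: a=4, z=0
After iteration 1: a=0, z=0
After iteration 2: a=0, z=0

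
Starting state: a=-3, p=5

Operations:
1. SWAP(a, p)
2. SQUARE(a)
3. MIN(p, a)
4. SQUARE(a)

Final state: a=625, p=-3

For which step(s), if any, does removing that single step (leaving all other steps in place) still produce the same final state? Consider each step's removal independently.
Step(s) 3

Testing removal of each single step:
Without step 1: final = a=81, p=5 (different)
Without step 2: final = a=25, p=-3 (different)
Without step 3: final = a=625, p=-3 (same)
Without step 4: final = a=25, p=-3 (different)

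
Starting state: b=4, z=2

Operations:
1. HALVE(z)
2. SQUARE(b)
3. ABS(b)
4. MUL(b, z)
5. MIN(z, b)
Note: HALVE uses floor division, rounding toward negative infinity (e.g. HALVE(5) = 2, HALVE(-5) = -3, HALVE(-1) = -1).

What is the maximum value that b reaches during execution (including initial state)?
16

Values of b at each step:
Initial: b = 4
After step 1: b = 4
After step 2: b = 16 ← maximum
After step 3: b = 16
After step 4: b = 16
After step 5: b = 16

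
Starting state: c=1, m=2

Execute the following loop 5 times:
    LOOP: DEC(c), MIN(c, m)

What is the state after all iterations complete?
c=-4, m=2

Iteration trace:
Start: c=1, m=2
After iteration 1: c=0, m=2
After iteration 2: c=-1, m=2
After iteration 3: c=-2, m=2
After iteration 4: c=-3, m=2
After iteration 5: c=-4, m=2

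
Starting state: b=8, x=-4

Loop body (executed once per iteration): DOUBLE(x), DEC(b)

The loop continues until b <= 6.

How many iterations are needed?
2

Tracing iterations:
Initial: b=8, x=-4
After iteration 1: b=7, x=-8
After iteration 2: b=6, x=-16
b <= 6 now holds, so the loop exits after 2 iterations.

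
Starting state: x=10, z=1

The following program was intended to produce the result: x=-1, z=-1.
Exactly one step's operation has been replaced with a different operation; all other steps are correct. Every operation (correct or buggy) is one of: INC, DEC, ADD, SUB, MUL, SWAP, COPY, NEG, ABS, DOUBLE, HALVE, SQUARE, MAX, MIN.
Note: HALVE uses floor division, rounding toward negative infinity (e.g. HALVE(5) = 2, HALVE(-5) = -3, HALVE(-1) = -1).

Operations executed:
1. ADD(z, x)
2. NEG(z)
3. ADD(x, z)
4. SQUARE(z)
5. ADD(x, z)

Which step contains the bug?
Step 5

Trace with buggy code:
Initial: x=10, z=1
After step 1: x=10, z=11
After step 2: x=10, z=-11
After step 3: x=-1, z=-11
After step 4: x=-1, z=121
After step 5: x=120, z=121
Actual final x=120, z=121 ≠ expected x=-1, z=-1.
Step 5 is the only position where a single-operation replacement can produce the expected result.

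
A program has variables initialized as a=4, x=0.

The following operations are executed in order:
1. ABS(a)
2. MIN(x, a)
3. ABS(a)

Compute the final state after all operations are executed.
{a: 4, x: 0}

Step-by-step execution:
Initial: a=4, x=0
After step 1 (ABS(a)): a=4, x=0
After step 2 (MIN(x, a)): a=4, x=0
After step 3 (ABS(a)): a=4, x=0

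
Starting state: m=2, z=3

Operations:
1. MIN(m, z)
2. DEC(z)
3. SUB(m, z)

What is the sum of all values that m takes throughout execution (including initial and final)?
6

Values of m at each step:
Initial: m = 2
After step 1: m = 2
After step 2: m = 2
After step 3: m = 0
Sum = 2 + 2 + 2 + 0 = 6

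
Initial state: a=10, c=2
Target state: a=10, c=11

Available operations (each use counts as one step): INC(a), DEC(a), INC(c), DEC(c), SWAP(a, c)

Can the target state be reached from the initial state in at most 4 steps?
No

The target state cannot be reached within 4 steps.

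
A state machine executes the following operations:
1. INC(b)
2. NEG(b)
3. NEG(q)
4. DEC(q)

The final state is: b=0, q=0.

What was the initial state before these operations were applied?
b=-1, q=-1

Working backwards:
Final state: b=0, q=0
Before step 4 (DEC(q)): b=0, q=1
Before step 3 (NEG(q)): b=0, q=-1
Before step 2 (NEG(b)): b=0, q=-1
Before step 1 (INC(b)): b=-1, q=-1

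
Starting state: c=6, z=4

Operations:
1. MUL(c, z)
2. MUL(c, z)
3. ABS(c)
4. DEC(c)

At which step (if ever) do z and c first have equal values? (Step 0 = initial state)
Never

z and c never become equal during execution.

Comparing values at each step:
Initial: z=4, c=6
After step 1: z=4, c=24
After step 2: z=4, c=96
After step 3: z=4, c=96
After step 4: z=4, c=95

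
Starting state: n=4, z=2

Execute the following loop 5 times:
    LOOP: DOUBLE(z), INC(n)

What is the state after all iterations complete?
n=9, z=64

Iteration trace:
Start: n=4, z=2
After iteration 1: n=5, z=4
After iteration 2: n=6, z=8
After iteration 3: n=7, z=16
After iteration 4: n=8, z=32
After iteration 5: n=9, z=64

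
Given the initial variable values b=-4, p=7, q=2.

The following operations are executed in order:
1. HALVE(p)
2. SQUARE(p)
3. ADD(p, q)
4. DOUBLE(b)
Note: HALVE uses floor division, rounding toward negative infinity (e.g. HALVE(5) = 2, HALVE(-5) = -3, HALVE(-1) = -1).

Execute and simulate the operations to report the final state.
{b: -8, p: 11, q: 2}

Step-by-step execution:
Initial: b=-4, p=7, q=2
After step 1 (HALVE(p)): b=-4, p=3, q=2
After step 2 (SQUARE(p)): b=-4, p=9, q=2
After step 3 (ADD(p, q)): b=-4, p=11, q=2
After step 4 (DOUBLE(b)): b=-8, p=11, q=2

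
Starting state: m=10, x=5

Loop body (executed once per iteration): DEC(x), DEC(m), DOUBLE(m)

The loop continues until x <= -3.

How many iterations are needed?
8

Tracing iterations:
Initial: m=10, x=5
After iteration 1: m=18, x=4
After iteration 2: m=34, x=3
After iteration 3: m=66, x=2
After iteration 4: m=130, x=1
After iteration 5: m=258, x=0
After iteration 6: m=514, x=-1
After iteration 7: m=1026, x=-2
After iteration 8: m=2050, x=-3
x <= -3 now holds, so the loop exits after 8 iterations.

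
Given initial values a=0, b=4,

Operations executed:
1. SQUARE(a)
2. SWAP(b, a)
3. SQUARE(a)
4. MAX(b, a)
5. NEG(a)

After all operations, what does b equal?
b = 16

Tracing execution:
Step 1: SQUARE(a) → b = 4
Step 2: SWAP(b, a) → b = 0
Step 3: SQUARE(a) → b = 0
Step 4: MAX(b, a) → b = 16
Step 5: NEG(a) → b = 16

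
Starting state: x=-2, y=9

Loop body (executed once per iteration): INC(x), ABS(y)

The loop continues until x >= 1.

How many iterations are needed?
3

Tracing iterations:
Initial: x=-2, y=9
After iteration 1: x=-1, y=9
After iteration 2: x=0, y=9
After iteration 3: x=1, y=9
x >= 1 now holds, so the loop exits after 3 iterations.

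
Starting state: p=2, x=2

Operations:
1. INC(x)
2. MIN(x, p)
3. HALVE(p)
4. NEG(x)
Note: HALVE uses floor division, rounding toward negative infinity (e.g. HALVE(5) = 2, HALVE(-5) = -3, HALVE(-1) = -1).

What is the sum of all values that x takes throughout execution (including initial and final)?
7

Values of x at each step:
Initial: x = 2
After step 1: x = 3
After step 2: x = 2
After step 3: x = 2
After step 4: x = -2
Sum = 2 + 3 + 2 + 2 + -2 = 7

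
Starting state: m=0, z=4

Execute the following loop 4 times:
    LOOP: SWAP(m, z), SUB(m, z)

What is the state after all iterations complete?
m=-12, z=8

Iteration trace:
Start: m=0, z=4
After iteration 1: m=4, z=0
After iteration 2: m=-4, z=4
After iteration 3: m=8, z=-4
After iteration 4: m=-12, z=8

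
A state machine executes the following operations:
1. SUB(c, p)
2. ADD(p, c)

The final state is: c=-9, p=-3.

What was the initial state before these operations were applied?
c=-3, p=6

Working backwards:
Final state: c=-9, p=-3
Before step 2 (ADD(p, c)): c=-9, p=6
Before step 1 (SUB(c, p)): c=-3, p=6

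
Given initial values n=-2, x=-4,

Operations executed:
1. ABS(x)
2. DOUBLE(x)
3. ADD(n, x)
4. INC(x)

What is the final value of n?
n = 6

Tracing execution:
Step 1: ABS(x) → n = -2
Step 2: DOUBLE(x) → n = -2
Step 3: ADD(n, x) → n = 6
Step 4: INC(x) → n = 6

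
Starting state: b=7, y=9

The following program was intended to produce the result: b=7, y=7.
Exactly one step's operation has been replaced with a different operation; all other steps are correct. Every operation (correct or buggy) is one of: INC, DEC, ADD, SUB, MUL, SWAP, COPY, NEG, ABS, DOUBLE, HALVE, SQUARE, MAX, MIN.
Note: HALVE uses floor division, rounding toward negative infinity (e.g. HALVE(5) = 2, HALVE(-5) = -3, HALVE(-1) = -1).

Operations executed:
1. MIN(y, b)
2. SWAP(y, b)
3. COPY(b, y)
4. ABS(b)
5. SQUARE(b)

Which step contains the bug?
Step 5

Trace with buggy code:
Initial: b=7, y=9
After step 1: b=7, y=7
After step 2: b=7, y=7
After step 3: b=7, y=7
After step 4: b=7, y=7
After step 5: b=49, y=7
Actual final b=49, y=7 ≠ expected b=7, y=7.
Step 5 is the only position where a single-operation replacement can produce the expected result.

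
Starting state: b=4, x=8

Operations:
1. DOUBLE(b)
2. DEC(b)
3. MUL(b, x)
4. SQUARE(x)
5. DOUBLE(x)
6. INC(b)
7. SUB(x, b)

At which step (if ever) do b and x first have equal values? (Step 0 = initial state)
Step 1

b and x first become equal after step 1.

Comparing values at each step:
Initial: b=4, x=8
After step 1: b=8, x=8 ← equal!
After step 2: b=7, x=8
After step 3: b=56, x=8
After step 4: b=56, x=64
After step 5: b=56, x=128
After step 6: b=57, x=128
After step 7: b=57, x=71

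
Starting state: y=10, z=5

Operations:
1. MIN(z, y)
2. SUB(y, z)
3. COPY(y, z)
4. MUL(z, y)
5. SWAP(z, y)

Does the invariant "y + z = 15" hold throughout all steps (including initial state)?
No, violated after step 2

The invariant is violated after step 2.

State at each step:
Initial: y=10, z=5
After step 1: y=10, z=5
After step 2: y=5, z=5
After step 3: y=5, z=5
After step 4: y=5, z=25
After step 5: y=25, z=5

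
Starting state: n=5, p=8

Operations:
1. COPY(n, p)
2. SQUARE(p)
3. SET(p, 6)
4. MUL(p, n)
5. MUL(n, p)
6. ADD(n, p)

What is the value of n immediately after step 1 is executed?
n = 8

Tracing n through execution:
Initial: n = 5
After step 1 (COPY(n, p)): n = 8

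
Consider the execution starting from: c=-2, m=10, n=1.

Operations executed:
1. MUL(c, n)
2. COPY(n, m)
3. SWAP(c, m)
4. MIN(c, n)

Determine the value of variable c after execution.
c = 10

Tracing execution:
Step 1: MUL(c, n) → c = -2
Step 2: COPY(n, m) → c = -2
Step 3: SWAP(c, m) → c = 10
Step 4: MIN(c, n) → c = 10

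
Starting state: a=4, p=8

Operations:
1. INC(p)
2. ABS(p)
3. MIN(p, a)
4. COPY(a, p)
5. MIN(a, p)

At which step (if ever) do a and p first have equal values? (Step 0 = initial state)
Step 3

a and p first become equal after step 3.

Comparing values at each step:
Initial: a=4, p=8
After step 1: a=4, p=9
After step 2: a=4, p=9
After step 3: a=4, p=4 ← equal!
After step 4: a=4, p=4 ← equal!
After step 5: a=4, p=4 ← equal!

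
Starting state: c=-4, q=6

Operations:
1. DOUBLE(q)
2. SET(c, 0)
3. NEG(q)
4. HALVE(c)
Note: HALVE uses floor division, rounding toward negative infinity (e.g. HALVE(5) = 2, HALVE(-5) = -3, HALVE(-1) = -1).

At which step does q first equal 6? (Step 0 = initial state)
Step 0

Tracing q:
Initial: q = 6 ← first occurrence
After step 1: q = 12
After step 2: q = 12
After step 3: q = -12
After step 4: q = -12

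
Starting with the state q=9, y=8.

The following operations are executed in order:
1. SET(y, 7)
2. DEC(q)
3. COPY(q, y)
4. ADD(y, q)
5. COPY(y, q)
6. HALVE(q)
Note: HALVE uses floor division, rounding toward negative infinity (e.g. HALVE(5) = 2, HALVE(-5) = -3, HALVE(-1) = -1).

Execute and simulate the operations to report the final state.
{q: 3, y: 7}

Step-by-step execution:
Initial: q=9, y=8
After step 1 (SET(y, 7)): q=9, y=7
After step 2 (DEC(q)): q=8, y=7
After step 3 (COPY(q, y)): q=7, y=7
After step 4 (ADD(y, q)): q=7, y=14
After step 5 (COPY(y, q)): q=7, y=7
After step 6 (HALVE(q)): q=3, y=7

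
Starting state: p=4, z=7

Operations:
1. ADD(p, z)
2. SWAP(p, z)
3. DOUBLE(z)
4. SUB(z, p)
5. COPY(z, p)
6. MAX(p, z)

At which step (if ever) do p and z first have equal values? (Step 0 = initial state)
Step 5

p and z first become equal after step 5.

Comparing values at each step:
Initial: p=4, z=7
After step 1: p=11, z=7
After step 2: p=7, z=11
After step 3: p=7, z=22
After step 4: p=7, z=15
After step 5: p=7, z=7 ← equal!
After step 6: p=7, z=7 ← equal!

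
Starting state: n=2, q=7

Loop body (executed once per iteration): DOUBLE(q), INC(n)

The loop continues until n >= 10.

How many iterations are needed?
8

Tracing iterations:
Initial: n=2, q=7
After iteration 1: n=3, q=14
After iteration 2: n=4, q=28
After iteration 3: n=5, q=56
After iteration 4: n=6, q=112
After iteration 5: n=7, q=224
After iteration 6: n=8, q=448
After iteration 7: n=9, q=896
After iteration 8: n=10, q=1792
n >= 10 now holds, so the loop exits after 8 iterations.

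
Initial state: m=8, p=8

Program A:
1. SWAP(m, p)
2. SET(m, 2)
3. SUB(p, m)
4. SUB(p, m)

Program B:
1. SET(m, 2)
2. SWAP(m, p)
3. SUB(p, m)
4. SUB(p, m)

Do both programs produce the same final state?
No

Program A final state: m=2, p=4
Program B final state: m=8, p=-14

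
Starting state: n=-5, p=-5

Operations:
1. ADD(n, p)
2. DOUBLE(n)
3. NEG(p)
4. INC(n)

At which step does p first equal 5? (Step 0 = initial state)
Step 3

Tracing p:
Initial: p = -5
After step 1: p = -5
After step 2: p = -5
After step 3: p = 5 ← first occurrence
After step 4: p = 5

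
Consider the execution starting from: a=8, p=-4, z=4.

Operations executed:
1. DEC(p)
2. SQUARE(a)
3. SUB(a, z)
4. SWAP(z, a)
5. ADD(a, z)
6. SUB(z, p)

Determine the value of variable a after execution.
a = 64

Tracing execution:
Step 1: DEC(p) → a = 8
Step 2: SQUARE(a) → a = 64
Step 3: SUB(a, z) → a = 60
Step 4: SWAP(z, a) → a = 4
Step 5: ADD(a, z) → a = 64
Step 6: SUB(z, p) → a = 64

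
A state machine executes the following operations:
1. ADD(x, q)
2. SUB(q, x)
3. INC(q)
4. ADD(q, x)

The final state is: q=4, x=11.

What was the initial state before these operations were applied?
q=3, x=8

Working backwards:
Final state: q=4, x=11
Before step 4 (ADD(q, x)): q=-7, x=11
Before step 3 (INC(q)): q=-8, x=11
Before step 2 (SUB(q, x)): q=3, x=11
Before step 1 (ADD(x, q)): q=3, x=8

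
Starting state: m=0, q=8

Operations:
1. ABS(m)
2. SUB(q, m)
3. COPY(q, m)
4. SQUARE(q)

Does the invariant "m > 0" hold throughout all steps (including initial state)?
No, violated at the initial state

The invariant is violated at the initial state (step 0).

State at each step:
Initial: m=0, q=8
After step 1: m=0, q=8
After step 2: m=0, q=8
After step 3: m=0, q=0
After step 4: m=0, q=0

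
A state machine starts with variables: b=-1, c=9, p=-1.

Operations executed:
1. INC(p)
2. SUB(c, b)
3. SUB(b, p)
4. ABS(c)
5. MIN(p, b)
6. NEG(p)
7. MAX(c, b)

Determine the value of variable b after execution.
b = -1

Tracing execution:
Step 1: INC(p) → b = -1
Step 2: SUB(c, b) → b = -1
Step 3: SUB(b, p) → b = -1
Step 4: ABS(c) → b = -1
Step 5: MIN(p, b) → b = -1
Step 6: NEG(p) → b = -1
Step 7: MAX(c, b) → b = -1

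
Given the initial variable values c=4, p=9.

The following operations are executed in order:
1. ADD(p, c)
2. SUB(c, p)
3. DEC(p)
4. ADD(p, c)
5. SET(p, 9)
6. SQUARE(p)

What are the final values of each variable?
{c: -9, p: 81}

Step-by-step execution:
Initial: c=4, p=9
After step 1 (ADD(p, c)): c=4, p=13
After step 2 (SUB(c, p)): c=-9, p=13
After step 3 (DEC(p)): c=-9, p=12
After step 4 (ADD(p, c)): c=-9, p=3
After step 5 (SET(p, 9)): c=-9, p=9
After step 6 (SQUARE(p)): c=-9, p=81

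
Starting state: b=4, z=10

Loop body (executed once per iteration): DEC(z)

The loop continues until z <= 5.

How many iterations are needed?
5

Tracing iterations:
Initial: b=4, z=10
After iteration 1: b=4, z=9
After iteration 2: b=4, z=8
After iteration 3: b=4, z=7
After iteration 4: b=4, z=6
After iteration 5: b=4, z=5
z <= 5 now holds, so the loop exits after 5 iterations.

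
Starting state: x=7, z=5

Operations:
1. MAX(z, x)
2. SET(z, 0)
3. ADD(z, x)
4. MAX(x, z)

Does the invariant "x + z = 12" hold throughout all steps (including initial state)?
No, violated after step 1

The invariant is violated after step 1.

State at each step:
Initial: x=7, z=5
After step 1: x=7, z=7
After step 2: x=7, z=0
After step 3: x=7, z=7
After step 4: x=7, z=7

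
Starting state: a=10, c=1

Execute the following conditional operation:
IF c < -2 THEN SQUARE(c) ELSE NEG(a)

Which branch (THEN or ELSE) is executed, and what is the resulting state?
Branch: ELSE, Final state: a=-10, c=1

Evaluating condition: c < -2
c = 1
Condition is False, so ELSE branch executes
After NEG(a): a=-10, c=1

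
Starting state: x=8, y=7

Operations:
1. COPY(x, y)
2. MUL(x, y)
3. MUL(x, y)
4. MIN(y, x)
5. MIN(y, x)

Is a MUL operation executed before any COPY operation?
No

First MUL: step 2
First COPY: step 1
Since 2 > 1, COPY comes first.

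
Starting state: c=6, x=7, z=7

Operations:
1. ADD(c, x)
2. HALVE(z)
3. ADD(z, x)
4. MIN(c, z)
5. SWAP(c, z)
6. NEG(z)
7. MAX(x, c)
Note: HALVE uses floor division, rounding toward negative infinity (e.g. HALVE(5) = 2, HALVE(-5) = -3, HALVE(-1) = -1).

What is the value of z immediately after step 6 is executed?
z = -10

Tracing z through execution:
Initial: z = 7
After step 1 (ADD(c, x)): z = 7
After step 2 (HALVE(z)): z = 3
After step 3 (ADD(z, x)): z = 10
After step 4 (MIN(c, z)): z = 10
After step 5 (SWAP(c, z)): z = 10
After step 6 (NEG(z)): z = -10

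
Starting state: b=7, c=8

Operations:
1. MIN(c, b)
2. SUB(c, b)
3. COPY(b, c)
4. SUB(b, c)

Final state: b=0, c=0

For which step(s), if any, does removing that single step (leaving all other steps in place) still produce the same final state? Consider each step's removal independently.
Step(s) 4

Testing removal of each single step:
Without step 1: final = b=0, c=1 (different)
Without step 2: final = b=0, c=7 (different)
Without step 3: final = b=7, c=0 (different)
Without step 4: final = b=0, c=0 (same)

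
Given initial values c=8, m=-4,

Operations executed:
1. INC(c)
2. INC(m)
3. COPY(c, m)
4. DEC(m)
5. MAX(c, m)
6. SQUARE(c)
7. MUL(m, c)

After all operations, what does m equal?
m = -36

Tracing execution:
Step 1: INC(c) → m = -4
Step 2: INC(m) → m = -3
Step 3: COPY(c, m) → m = -3
Step 4: DEC(m) → m = -4
Step 5: MAX(c, m) → m = -4
Step 6: SQUARE(c) → m = -4
Step 7: MUL(m, c) → m = -36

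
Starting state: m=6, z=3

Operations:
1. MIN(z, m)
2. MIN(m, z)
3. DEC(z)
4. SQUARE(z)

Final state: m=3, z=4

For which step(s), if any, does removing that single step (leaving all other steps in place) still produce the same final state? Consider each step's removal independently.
Step(s) 1

Testing removal of each single step:
Without step 1: final = m=3, z=4 (same)
Without step 2: final = m=6, z=4 (different)
Without step 3: final = m=3, z=9 (different)
Without step 4: final = m=3, z=2 (different)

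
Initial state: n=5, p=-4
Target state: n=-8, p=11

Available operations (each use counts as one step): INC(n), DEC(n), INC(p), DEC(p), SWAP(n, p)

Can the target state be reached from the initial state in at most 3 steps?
No

The target state cannot be reached within 3 steps.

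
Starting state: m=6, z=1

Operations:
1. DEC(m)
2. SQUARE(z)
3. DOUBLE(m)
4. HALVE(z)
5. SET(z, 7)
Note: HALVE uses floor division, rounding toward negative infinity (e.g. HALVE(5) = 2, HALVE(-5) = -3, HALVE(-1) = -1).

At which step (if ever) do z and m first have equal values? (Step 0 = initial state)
Never

z and m never become equal during execution.

Comparing values at each step:
Initial: z=1, m=6
After step 1: z=1, m=5
After step 2: z=1, m=5
After step 3: z=1, m=10
After step 4: z=0, m=10
After step 5: z=7, m=10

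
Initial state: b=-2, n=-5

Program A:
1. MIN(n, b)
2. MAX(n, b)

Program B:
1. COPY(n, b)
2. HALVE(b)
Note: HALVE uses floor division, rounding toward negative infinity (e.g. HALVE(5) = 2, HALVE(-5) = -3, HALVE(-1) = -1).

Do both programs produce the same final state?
No

Program A final state: b=-2, n=-2
Program B final state: b=-1, n=-2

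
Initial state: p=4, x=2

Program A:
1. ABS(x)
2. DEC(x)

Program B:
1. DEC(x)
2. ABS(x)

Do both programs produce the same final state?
Yes

Program A final state: p=4, x=1
Program B final state: p=4, x=1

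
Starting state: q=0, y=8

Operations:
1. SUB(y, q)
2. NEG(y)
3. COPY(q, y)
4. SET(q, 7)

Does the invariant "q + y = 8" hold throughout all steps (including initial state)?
No, violated after step 2

The invariant is violated after step 2.

State at each step:
Initial: q=0, y=8
After step 1: q=0, y=8
After step 2: q=0, y=-8
After step 3: q=-8, y=-8
After step 4: q=7, y=-8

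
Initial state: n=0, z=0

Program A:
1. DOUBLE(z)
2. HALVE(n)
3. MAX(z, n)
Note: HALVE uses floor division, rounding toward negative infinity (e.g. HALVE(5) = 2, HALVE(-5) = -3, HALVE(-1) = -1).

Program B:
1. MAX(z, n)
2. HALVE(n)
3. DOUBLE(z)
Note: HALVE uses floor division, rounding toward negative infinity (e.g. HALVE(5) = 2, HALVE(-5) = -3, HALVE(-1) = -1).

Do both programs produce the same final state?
Yes

Program A final state: n=0, z=0
Program B final state: n=0, z=0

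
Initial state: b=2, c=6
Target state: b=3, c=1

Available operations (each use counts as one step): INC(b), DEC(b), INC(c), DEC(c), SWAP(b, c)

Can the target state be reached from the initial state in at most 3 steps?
No

The target state cannot be reached within 3 steps.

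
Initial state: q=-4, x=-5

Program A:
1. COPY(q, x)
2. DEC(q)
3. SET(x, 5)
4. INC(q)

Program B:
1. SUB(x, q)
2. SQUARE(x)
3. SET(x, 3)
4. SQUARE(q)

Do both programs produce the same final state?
No

Program A final state: q=-5, x=5
Program B final state: q=16, x=3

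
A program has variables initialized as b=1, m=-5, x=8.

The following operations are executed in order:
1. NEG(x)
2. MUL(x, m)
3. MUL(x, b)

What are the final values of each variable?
{b: 1, m: -5, x: 40}

Step-by-step execution:
Initial: b=1, m=-5, x=8
After step 1 (NEG(x)): b=1, m=-5, x=-8
After step 2 (MUL(x, m)): b=1, m=-5, x=40
After step 3 (MUL(x, b)): b=1, m=-5, x=40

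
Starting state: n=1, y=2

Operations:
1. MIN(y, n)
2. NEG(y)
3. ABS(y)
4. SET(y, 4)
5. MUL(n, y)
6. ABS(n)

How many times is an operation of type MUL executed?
1

Counting MUL operations:
Step 5: MUL(n, y) ← MUL
Total: 1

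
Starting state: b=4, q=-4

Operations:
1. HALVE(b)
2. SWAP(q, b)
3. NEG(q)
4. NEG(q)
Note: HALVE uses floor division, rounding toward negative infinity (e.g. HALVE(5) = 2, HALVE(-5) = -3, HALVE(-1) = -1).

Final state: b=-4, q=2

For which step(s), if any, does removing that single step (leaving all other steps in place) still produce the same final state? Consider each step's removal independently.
None - removing any single step changes the final result

Testing removal of each single step:
Without step 1: final = b=-4, q=4 (different)
Without step 2: final = b=2, q=-4 (different)
Without step 3: final = b=-4, q=-2 (different)
Without step 4: final = b=-4, q=-2 (different)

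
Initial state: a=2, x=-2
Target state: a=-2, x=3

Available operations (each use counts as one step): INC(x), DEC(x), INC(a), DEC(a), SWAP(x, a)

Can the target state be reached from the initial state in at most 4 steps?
Yes

Path (2 steps): INC(a) → SWAP(x, a)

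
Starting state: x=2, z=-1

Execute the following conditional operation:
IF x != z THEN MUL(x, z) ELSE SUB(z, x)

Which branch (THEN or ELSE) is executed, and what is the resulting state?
Branch: THEN, Final state: x=-2, z=-1

Evaluating condition: x != z
x = 2, z = -1
Condition is True, so THEN branch executes
After MUL(x, z): x=-2, z=-1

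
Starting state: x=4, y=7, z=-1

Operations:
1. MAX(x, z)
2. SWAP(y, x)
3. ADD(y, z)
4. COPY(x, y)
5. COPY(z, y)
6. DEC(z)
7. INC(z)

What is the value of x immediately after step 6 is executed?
x = 3

Tracing x through execution:
Initial: x = 4
After step 1 (MAX(x, z)): x = 4
After step 2 (SWAP(y, x)): x = 7
After step 3 (ADD(y, z)): x = 7
After step 4 (COPY(x, y)): x = 3
After step 5 (COPY(z, y)): x = 3
After step 6 (DEC(z)): x = 3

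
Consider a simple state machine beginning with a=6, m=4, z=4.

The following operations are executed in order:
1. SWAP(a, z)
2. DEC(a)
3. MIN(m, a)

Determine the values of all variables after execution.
{a: 3, m: 3, z: 6}

Step-by-step execution:
Initial: a=6, m=4, z=4
After step 1 (SWAP(a, z)): a=4, m=4, z=6
After step 2 (DEC(a)): a=3, m=4, z=6
After step 3 (MIN(m, a)): a=3, m=3, z=6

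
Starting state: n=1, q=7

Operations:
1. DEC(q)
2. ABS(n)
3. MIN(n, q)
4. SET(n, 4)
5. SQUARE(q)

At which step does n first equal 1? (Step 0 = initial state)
Step 0

Tracing n:
Initial: n = 1 ← first occurrence
After step 1: n = 1
After step 2: n = 1
After step 3: n = 1
After step 4: n = 4
After step 5: n = 4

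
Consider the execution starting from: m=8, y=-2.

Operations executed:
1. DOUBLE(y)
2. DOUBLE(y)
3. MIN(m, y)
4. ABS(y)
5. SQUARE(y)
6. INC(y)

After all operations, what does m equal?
m = -8

Tracing execution:
Step 1: DOUBLE(y) → m = 8
Step 2: DOUBLE(y) → m = 8
Step 3: MIN(m, y) → m = -8
Step 4: ABS(y) → m = -8
Step 5: SQUARE(y) → m = -8
Step 6: INC(y) → m = -8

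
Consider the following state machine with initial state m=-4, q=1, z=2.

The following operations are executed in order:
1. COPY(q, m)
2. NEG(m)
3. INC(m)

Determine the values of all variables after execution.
{m: 5, q: -4, z: 2}

Step-by-step execution:
Initial: m=-4, q=1, z=2
After step 1 (COPY(q, m)): m=-4, q=-4, z=2
After step 2 (NEG(m)): m=4, q=-4, z=2
After step 3 (INC(m)): m=5, q=-4, z=2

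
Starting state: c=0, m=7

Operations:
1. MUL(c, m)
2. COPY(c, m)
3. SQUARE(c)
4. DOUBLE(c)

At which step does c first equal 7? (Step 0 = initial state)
Step 2

Tracing c:
Initial: c = 0
After step 1: c = 0
After step 2: c = 7 ← first occurrence
After step 3: c = 49
After step 4: c = 98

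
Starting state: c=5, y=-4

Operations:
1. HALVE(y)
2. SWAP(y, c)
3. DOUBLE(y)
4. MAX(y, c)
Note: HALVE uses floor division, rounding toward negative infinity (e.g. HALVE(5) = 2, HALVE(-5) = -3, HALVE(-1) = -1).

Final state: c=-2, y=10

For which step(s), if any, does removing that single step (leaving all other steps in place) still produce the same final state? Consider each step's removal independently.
Step(s) 4

Testing removal of each single step:
Without step 1: final = c=-4, y=10 (different)
Without step 2: final = c=5, y=5 (different)
Without step 3: final = c=-2, y=5 (different)
Without step 4: final = c=-2, y=10 (same)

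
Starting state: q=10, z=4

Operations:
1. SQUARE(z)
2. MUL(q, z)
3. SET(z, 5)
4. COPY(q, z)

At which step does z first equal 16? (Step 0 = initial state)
Step 1

Tracing z:
Initial: z = 4
After step 1: z = 16 ← first occurrence
After step 2: z = 16
After step 3: z = 5
After step 4: z = 5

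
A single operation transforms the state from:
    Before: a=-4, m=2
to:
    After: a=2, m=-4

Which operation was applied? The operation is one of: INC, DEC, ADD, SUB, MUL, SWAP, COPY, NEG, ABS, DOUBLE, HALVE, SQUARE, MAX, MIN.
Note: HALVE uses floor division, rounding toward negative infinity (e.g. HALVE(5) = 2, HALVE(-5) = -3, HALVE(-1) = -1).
SWAP(a, m)

Analyzing the change:
Before: a=-4, m=2
After: a=2, m=-4
Variable a changed from -4 to 2
Variable m changed from 2 to -4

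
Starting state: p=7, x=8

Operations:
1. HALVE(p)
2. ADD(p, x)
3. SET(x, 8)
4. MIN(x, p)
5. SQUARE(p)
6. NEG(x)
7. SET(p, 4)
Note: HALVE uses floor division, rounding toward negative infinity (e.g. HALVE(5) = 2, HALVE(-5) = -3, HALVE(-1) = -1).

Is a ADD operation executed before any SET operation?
Yes

First ADD: step 2
First SET: step 3
Since 2 < 3, ADD comes first.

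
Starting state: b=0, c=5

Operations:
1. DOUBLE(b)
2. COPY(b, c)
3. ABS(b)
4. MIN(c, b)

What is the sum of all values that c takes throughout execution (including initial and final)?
25

Values of c at each step:
Initial: c = 5
After step 1: c = 5
After step 2: c = 5
After step 3: c = 5
After step 4: c = 5
Sum = 5 + 5 + 5 + 5 + 5 = 25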